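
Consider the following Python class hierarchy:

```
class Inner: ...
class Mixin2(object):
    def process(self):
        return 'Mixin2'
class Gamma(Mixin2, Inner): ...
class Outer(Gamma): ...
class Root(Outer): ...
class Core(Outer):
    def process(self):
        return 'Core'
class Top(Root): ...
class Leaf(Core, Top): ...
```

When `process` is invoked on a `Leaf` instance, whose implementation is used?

Core

L[Leaf] = Leaf + merge(L[Core], L[Top], [Core Top])
  take Core:  [Core Outer Gamma Mixin2 Inner object] + [Top Root Outer Gamma Mixin2 Inner object] + [Core Top]
  take Top:  [Outer Gamma Mixin2 Inner object] + [Top Root Outer Gamma Mixin2 Inner object] + [Top]
  take Root:  [Outer Gamma Mixin2 Inner object] + [Root Outer Gamma Mixin2 Inner object]
  take Outer:  [Outer Gamma Mixin2 Inner object] + [Outer Gamma Mixin2 Inner object]
  take Gamma:  [Gamma Mixin2 Inner object] + [Gamma Mixin2 Inner object]
  take Mixin2:  [Mixin2 Inner object] + [Mixin2 Inner object]
  take Inner:  [Inner object] + [Inner object]
  take object:  [object] + [object]
MRO: Leaf Core Top Root Outer Gamma Mixin2 Inner object
process is defined in: Core, Mixin2. First along the MRO is Core.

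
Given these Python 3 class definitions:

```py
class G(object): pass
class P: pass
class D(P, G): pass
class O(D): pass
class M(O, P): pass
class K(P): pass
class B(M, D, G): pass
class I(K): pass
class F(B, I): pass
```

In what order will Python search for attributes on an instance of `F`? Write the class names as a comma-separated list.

F, B, M, O, D, I, K, P, G, object

L[F] = F + merge(L[B], L[I], [B I])
  take B:  [B M O D P G object] + [I K P object] + [B I]
  take M:  [M O D P G object] + [I K P object] + [I]
  take O:  [O D P G object] + [I K P object] + [I]
  take D:  [D P G object] + [I K P object] + [I]
  take I:  [P G object] + [I K P object] + [I]
  take K:  [P G object] + [K P object]
  take P:  [P G object] + [P object]
  take G:  [G object] + [object]
  take object:  [object] + [object]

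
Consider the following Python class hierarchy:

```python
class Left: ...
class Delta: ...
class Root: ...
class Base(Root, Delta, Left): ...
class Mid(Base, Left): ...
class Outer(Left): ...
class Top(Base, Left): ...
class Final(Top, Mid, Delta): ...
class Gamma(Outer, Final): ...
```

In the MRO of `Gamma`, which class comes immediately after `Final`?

Top

L[Gamma] = Gamma + merge(L[Outer], L[Final], [Outer Final])
  take Outer:  [Outer Left object] + [Final Top Mid Base Root Delta Left object] + [Outer Final]
  take Final:  [Left object] + [Final Top Mid Base Root Delta Left object] + [Final]
  take Top:  [Left object] + [Top Mid Base Root Delta Left object]
  take Mid:  [Left object] + [Mid Base Root Delta Left object]
  take Base:  [Left object] + [Base Root Delta Left object]
  take Root:  [Left object] + [Root Delta Left object]
  take Delta:  [Left object] + [Delta Left object]
  take Left:  [Left object] + [Left object]
  take object:  [object] + [object]
MRO: Gamma Outer Final Top Mid Base Root Delta Left object
Final is at position 2; next is Top.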